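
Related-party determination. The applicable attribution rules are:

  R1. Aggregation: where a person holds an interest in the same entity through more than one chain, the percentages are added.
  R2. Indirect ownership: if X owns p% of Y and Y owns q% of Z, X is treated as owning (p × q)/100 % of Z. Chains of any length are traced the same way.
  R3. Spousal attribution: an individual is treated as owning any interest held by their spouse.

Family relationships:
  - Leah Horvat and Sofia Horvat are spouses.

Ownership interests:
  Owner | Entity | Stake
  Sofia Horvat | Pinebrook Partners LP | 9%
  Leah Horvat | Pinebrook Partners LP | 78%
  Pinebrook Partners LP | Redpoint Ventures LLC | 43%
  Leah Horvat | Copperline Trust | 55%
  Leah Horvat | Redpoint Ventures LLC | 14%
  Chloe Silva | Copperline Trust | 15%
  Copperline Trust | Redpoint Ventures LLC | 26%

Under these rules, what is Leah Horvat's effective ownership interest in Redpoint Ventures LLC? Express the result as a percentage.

65.71%

By spousal attribution (R3), Leah Horvat is treated as also owning Sofia Horvat's interest in Pinebrook Partners LP, giving 78% + 9% = 87%.
Chain via Copperline Trust (R2): 55% × 26% = 14.3% of Redpoint Ventures LLC.
Chain via Pinebrook Partners LP (R2): 87% × 43% = 37.41% of Redpoint Ventures LLC.
Direct interest in Redpoint Ventures LLC: 14%.
Aggregating (R1): 14.3% + 37.41% + 14% = 65.71%.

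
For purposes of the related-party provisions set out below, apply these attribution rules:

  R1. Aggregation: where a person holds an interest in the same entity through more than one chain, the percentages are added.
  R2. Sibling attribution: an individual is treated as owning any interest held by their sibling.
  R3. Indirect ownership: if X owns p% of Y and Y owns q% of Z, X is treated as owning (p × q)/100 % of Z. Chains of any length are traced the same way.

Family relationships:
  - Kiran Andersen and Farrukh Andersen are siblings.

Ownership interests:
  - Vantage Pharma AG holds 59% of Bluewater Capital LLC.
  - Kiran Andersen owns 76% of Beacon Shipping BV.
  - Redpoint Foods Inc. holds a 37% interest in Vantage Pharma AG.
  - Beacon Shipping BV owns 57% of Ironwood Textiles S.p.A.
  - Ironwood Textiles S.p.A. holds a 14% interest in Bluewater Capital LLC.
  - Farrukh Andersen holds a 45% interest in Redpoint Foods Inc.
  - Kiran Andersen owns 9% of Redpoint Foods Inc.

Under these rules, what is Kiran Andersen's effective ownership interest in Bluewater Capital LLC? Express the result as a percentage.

By sibling attribution (R2), Kiran Andersen is treated as also owning Farrukh Andersen's interest in Redpoint Foods Inc, giving 9% + 45% = 54%.
Chain via Redpoint Foods Inc. → Vantage Pharma AG (R3): 54% × 37% × 59% = 11.7882% of Bluewater Capital LLC.
Chain via Beacon Shipping BV → Ironwood Textiles S.p.A. (R3): 76% × 57% × 14% = 6.0648% of Bluewater Capital LLC.
Aggregating (R1): 11.7882% + 6.0648% = 17.853%.

17.853%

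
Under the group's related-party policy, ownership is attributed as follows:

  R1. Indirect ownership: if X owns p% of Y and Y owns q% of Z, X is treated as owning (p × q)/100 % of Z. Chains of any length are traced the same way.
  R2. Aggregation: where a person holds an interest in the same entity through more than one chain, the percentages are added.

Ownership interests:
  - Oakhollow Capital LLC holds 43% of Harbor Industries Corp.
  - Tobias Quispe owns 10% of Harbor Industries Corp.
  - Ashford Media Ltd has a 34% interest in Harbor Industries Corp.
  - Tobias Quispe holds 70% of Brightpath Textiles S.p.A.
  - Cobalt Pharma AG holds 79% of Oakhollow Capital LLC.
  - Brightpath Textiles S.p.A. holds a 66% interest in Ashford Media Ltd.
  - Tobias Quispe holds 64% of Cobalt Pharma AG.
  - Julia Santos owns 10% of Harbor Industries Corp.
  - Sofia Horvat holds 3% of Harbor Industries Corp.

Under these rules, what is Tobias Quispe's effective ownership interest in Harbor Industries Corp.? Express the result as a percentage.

47.4488%

Chain via Brightpath Textiles S.p.A. → Ashford Media Ltd (R1): 70% × 66% × 34% = 15.708% of Harbor Industries Corp.
Chain via Cobalt Pharma AG → Oakhollow Capital LLC (R1): 64% × 79% × 43% = 21.7408% of Harbor Industries Corp.
Direct interest in Harbor Industries Corp: 10%.
Aggregating (R2): 15.708% + 21.7408% + 10% = 47.4488%.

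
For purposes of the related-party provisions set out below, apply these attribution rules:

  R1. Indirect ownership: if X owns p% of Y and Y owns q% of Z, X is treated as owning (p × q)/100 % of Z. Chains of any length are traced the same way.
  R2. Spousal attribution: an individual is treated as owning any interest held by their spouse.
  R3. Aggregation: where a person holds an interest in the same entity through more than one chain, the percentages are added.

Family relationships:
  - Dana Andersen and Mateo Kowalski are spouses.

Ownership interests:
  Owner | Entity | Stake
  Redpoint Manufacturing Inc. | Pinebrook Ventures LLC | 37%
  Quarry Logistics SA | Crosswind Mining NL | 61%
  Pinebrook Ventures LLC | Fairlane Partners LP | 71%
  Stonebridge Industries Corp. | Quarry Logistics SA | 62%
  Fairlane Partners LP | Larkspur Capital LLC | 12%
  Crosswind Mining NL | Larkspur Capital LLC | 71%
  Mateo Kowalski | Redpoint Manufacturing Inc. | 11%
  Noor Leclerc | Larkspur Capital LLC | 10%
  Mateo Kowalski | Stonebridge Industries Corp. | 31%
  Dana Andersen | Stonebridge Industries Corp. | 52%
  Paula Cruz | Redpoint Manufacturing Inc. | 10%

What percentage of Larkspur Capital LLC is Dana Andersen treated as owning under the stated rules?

22.63409%

By spousal attribution (R2), Dana Andersen is treated as also owning Mateo Kowalski's interest in Stonebridge Industries Corp, giving 52% + 31% = 83%.
By spousal attribution (R2), Dana Andersen is treated as owning Mateo Kowalski's 11% interest in Redpoint Manufacturing Inc.
Chain via Stonebridge Industries Corp. → Quarry Logistics SA → Crosswind Mining NL (R1): 83% × 62% × 61% × 71% = 22.287326% of Larkspur Capital LLC.
Chain via Redpoint Manufacturing Inc. → Pinebrook Ventures LLC → Fairlane Partners LP (R1): 11% × 37% × 71% × 12% = 0.346764% of Larkspur Capital LLC.
Aggregating (R3): 22.287326% + 0.346764% = 22.63409%.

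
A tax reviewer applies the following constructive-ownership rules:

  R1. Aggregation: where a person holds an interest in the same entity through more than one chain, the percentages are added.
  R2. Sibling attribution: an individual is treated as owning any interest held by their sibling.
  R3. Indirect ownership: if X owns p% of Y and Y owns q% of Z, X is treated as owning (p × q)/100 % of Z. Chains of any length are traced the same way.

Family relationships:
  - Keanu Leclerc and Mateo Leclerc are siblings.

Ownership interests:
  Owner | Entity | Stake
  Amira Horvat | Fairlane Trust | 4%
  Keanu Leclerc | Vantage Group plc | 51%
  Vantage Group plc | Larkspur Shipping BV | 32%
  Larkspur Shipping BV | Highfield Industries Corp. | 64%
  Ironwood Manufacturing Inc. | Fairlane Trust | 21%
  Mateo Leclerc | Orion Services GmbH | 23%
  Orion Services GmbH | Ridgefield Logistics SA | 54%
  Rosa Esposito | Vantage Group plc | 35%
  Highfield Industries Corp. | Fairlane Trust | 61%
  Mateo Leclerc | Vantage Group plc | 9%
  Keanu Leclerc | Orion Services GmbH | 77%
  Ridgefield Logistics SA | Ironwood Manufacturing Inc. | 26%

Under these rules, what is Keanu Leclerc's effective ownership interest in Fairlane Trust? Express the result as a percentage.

10.44408%

By sibling attribution (R2), Keanu Leclerc is treated as also owning Mateo Leclerc's interest in Orion Services GmbH, giving 77% + 23% = 100%.
By sibling attribution (R2), Keanu Leclerc is treated as also owning Mateo Leclerc's interest in Vantage Group plc, giving 51% + 9% = 60%.
Chain via Orion Services GmbH → Ridgefield Logistics SA → Ironwood Manufacturing Inc. (R3): 100% × 54% × 26% × 21% = 2.9484% of Fairlane Trust.
Chain via Vantage Group plc → Larkspur Shipping BV → Highfield Industries Corp. (R3): 60% × 32% × 64% × 61% = 7.49568% of Fairlane Trust.
Aggregating (R1): 2.9484% + 7.49568% = 10.44408%.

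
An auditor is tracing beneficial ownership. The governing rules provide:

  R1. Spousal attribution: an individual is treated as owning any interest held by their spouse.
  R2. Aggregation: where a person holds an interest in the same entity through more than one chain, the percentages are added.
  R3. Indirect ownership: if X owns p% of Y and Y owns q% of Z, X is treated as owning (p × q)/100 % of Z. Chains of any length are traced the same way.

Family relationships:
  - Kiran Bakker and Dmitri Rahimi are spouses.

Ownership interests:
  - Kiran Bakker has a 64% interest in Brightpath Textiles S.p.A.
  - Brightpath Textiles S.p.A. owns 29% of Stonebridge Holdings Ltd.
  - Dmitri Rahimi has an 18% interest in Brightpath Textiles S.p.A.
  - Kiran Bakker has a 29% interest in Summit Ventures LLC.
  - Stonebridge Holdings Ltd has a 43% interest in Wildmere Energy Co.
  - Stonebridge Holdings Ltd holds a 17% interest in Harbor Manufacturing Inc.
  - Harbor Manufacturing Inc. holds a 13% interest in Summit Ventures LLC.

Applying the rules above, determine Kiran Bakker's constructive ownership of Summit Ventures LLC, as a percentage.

By spousal attribution (R1), Kiran Bakker is treated as also owning Dmitri Rahimi's interest in Brightpath Textiles S.p.A, giving 64% + 18% = 82%.
Chain via Brightpath Textiles S.p.A. → Stonebridge Holdings Ltd → Harbor Manufacturing Inc. (R3): 82% × 29% × 17% × 13% = 0.525538% of Summit Ventures LLC.
Direct interest in Summit Ventures LLC: 29%.
Aggregating (R2): 0.525538% + 29% = 29.525538%.

29.525538%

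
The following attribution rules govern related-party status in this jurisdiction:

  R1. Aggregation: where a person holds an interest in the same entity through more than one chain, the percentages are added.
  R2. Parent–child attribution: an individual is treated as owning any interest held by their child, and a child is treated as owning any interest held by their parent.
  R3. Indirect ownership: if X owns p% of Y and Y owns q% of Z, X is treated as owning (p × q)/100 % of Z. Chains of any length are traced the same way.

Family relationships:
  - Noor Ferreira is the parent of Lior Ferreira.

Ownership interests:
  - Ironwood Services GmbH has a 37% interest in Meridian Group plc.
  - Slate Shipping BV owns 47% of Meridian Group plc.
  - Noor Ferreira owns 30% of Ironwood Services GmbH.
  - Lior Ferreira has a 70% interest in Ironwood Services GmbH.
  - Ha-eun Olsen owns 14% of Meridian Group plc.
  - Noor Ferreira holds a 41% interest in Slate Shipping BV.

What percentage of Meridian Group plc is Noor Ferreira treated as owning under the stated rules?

56.27%

By parent–child attribution (R2), Noor Ferreira is treated as also owning Lior Ferreira's interest in Ironwood Services GmbH, giving 30% + 70% = 100%.
Chain via Ironwood Services GmbH (R3): 100% × 37% = 37% of Meridian Group plc.
Chain via Slate Shipping BV (R3): 41% × 47% = 19.27% of Meridian Group plc.
Aggregating (R1): 37% + 19.27% = 56.27%.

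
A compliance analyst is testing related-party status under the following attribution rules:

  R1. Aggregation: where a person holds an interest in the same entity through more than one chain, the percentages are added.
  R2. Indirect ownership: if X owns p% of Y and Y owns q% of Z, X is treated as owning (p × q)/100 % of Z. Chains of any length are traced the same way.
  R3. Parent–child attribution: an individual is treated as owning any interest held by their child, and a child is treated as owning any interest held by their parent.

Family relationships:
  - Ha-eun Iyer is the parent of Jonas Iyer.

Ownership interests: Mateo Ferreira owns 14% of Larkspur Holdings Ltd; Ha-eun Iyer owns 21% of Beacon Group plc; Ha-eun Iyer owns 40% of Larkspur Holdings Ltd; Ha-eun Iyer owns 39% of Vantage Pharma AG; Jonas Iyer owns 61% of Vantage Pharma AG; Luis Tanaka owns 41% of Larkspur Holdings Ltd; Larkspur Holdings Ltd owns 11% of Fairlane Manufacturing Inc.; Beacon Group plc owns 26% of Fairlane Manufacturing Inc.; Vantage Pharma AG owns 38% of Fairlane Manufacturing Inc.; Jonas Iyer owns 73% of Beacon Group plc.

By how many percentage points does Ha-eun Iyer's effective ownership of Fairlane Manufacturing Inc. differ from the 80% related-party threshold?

By parent–child attribution (R3), Ha-eun Iyer is treated as also owning Jonas Iyer's interest in Beacon Group plc, giving 21% + 73% = 94%.
By parent–child attribution (R3), Ha-eun Iyer is treated as also owning Jonas Iyer's interest in Vantage Pharma AG, giving 39% + 61% = 100%.
Chain via Larkspur Holdings Ltd (R2): 40% × 11% = 4.4% of Fairlane Manufacturing Inc.
Chain via Beacon Group plc (R2): 94% × 26% = 24.44% of Fairlane Manufacturing Inc.
Chain via Vantage Pharma AG (R2): 100% × 38% = 38% of Fairlane Manufacturing Inc.
Aggregating (R1): 4.4% + 24.44% + 38% = 66.84%.
66.84% falls short of the 80% threshold by 13.16 percentage points.

13.16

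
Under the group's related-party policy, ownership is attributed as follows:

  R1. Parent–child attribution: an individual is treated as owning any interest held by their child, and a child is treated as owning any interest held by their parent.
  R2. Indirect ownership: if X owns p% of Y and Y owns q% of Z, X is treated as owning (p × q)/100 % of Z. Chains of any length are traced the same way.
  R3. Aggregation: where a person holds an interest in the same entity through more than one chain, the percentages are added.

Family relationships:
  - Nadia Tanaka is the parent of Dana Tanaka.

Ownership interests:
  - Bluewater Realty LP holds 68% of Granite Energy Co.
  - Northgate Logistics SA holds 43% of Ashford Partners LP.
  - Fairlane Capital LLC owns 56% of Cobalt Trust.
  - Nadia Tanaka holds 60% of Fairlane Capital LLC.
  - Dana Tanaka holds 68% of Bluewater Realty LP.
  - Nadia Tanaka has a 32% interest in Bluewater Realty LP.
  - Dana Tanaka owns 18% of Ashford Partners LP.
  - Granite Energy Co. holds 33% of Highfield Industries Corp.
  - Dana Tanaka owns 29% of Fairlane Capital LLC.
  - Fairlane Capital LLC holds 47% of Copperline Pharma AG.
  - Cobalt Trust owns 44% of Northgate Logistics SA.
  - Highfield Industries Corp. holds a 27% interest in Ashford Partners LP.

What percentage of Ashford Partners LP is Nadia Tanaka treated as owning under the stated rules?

33.488528%

By parent–child attribution (R1), Nadia Tanaka is treated as also owning Dana Tanaka's interest in Bluewater Realty LP, giving 32% + 68% = 100%.
By parent–child attribution (R1), Nadia Tanaka is treated as also owning Dana Tanaka's interest in Fairlane Capital LLC, giving 60% + 29% = 89%.
By parent–child attribution (R1), Nadia Tanaka is treated as owning Dana Tanaka's 18% interest in Ashford Partners LP.
Chain via Bluewater Realty LP → Granite Energy Co. → Highfield Industries Corp. (R2): 100% × 68% × 33% × 27% = 6.0588% of Ashford Partners LP.
Chain via Fairlane Capital LLC → Cobalt Trust → Northgate Logistics SA (R2): 89% × 56% × 44% × 43% = 9.429728% of Ashford Partners LP.
Direct interest in Ashford Partners LP: 18%.
Aggregating (R3): 6.0588% + 9.429728% + 18% = 33.488528%.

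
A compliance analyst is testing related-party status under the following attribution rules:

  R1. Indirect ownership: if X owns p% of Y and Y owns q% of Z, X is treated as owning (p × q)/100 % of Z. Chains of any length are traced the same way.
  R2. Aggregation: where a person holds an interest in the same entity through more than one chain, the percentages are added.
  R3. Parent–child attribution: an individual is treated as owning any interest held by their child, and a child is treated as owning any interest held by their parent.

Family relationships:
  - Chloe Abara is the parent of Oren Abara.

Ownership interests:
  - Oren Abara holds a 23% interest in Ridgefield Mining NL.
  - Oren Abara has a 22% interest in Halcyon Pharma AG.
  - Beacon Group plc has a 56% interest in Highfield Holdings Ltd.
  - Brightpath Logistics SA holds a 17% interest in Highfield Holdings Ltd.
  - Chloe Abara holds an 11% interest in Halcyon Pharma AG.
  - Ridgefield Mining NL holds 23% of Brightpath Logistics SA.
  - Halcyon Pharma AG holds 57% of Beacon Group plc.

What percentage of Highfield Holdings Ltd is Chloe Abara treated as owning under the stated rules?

By parent–child attribution (R3), Chloe Abara is treated as also owning Oren Abara's interest in Halcyon Pharma AG, giving 11% + 22% = 33%.
By parent–child attribution (R3), Chloe Abara is treated as owning Oren Abara's 23% interest in Ridgefield Mining NL.
Chain via Halcyon Pharma AG → Beacon Group plc (R1): 33% × 57% × 56% = 10.5336% of Highfield Holdings Ltd.
Chain via Ridgefield Mining NL → Brightpath Logistics SA (R1): 23% × 23% × 17% = 0.8993% of Highfield Holdings Ltd.
Aggregating (R2): 10.5336% + 0.8993% = 11.4329%.

11.4329%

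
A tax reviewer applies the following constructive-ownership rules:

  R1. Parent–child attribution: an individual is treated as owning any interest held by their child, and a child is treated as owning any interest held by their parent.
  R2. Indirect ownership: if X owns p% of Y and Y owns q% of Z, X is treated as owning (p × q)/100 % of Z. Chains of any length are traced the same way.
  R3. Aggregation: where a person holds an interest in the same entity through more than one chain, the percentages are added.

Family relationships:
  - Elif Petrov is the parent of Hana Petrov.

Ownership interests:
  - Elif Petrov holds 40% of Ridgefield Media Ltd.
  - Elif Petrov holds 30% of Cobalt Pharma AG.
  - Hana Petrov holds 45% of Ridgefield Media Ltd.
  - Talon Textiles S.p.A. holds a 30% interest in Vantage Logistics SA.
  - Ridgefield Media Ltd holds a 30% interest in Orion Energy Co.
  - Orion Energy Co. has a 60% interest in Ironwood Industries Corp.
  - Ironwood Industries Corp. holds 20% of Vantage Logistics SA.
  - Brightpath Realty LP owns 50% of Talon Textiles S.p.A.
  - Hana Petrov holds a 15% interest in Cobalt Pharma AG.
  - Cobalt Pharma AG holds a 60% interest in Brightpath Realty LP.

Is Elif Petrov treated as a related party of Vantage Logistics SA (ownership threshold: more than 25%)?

No

By parent–child attribution (R1), Elif Petrov is treated as also owning Hana Petrov's interest in Ridgefield Media Ltd, giving 40% + 45% = 85%.
By parent–child attribution (R1), Elif Petrov is treated as also owning Hana Petrov's interest in Cobalt Pharma AG, giving 30% + 15% = 45%.
Chain via Ridgefield Media Ltd → Orion Energy Co. → Ironwood Industries Corp. (R2): 85% × 30% × 60% × 20% = 3.06% of Vantage Logistics SA.
Chain via Cobalt Pharma AG → Brightpath Realty LP → Talon Textiles S.p.A. (R2): 45% × 60% × 50% × 30% = 4.05% of Vantage Logistics SA.
Aggregating (R3): 3.06% + 4.05% = 7.11%.
7.11% does not exceed the 25% threshold, so Elif is not a related party to Vantage Logistics SA.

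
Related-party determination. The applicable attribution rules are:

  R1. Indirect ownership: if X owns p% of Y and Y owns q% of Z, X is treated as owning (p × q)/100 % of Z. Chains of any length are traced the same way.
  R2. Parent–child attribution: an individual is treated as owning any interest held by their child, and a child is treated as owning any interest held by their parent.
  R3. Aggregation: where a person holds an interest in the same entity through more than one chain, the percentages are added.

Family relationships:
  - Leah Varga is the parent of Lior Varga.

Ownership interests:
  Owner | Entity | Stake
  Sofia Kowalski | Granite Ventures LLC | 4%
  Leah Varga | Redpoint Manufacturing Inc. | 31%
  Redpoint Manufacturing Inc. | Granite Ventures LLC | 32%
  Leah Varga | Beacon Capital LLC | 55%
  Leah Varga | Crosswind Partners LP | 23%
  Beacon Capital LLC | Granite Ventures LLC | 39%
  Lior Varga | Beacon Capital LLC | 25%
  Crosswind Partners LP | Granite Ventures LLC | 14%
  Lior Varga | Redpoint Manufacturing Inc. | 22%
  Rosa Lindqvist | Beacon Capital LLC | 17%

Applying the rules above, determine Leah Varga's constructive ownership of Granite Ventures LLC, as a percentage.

51.38%

By parent–child attribution (R2), Leah Varga is treated as also owning Lior Varga's interest in Beacon Capital LLC, giving 55% + 25% = 80%.
By parent–child attribution (R2), Leah Varga is treated as also owning Lior Varga's interest in Redpoint Manufacturing Inc, giving 31% + 22% = 53%.
Chain via Crosswind Partners LP (R1): 23% × 14% = 3.22% of Granite Ventures LLC.
Chain via Beacon Capital LLC (R1): 80% × 39% = 31.2% of Granite Ventures LLC.
Chain via Redpoint Manufacturing Inc. (R1): 53% × 32% = 16.96% of Granite Ventures LLC.
Aggregating (R3): 3.22% + 31.2% + 16.96% = 51.38%.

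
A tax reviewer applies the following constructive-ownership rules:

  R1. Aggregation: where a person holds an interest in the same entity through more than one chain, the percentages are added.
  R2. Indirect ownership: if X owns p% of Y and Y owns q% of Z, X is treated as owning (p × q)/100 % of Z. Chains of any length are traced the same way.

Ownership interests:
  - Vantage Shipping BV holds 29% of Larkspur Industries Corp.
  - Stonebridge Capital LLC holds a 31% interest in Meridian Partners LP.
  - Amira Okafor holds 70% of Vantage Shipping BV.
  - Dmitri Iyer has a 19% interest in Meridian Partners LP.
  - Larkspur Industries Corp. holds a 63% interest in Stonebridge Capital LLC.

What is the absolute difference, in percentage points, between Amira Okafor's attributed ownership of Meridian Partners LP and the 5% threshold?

Chain via Vantage Shipping BV → Larkspur Industries Corp. → Stonebridge Capital LLC (R2): 70% × 29% × 63% × 31% = 3.96459% of Meridian Partners LP.
3.96459% falls short of the 5% threshold by 1.03541 percentage points.

1.03541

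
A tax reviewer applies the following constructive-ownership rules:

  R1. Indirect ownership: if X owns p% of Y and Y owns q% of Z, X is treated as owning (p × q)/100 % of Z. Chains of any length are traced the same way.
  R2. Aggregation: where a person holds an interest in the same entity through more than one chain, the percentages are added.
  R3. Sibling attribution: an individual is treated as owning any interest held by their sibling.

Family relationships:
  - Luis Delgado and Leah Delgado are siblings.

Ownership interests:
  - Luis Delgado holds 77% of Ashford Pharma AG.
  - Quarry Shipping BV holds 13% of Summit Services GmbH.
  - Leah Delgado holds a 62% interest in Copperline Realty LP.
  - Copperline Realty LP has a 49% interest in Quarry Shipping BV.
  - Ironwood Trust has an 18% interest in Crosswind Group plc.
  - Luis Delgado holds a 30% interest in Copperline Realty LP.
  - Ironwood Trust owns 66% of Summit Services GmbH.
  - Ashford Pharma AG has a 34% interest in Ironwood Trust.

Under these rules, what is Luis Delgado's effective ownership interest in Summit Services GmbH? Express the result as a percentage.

23.1392%

By sibling attribution (R3), Luis Delgado is treated as also owning Leah Delgado's interest in Copperline Realty LP, giving 30% + 62% = 92%.
Chain via Copperline Realty LP → Quarry Shipping BV (R1): 92% × 49% × 13% = 5.8604% of Summit Services GmbH.
Chain via Ashford Pharma AG → Ironwood Trust (R1): 77% × 34% × 66% = 17.2788% of Summit Services GmbH.
Aggregating (R2): 5.8604% + 17.2788% = 23.1392%.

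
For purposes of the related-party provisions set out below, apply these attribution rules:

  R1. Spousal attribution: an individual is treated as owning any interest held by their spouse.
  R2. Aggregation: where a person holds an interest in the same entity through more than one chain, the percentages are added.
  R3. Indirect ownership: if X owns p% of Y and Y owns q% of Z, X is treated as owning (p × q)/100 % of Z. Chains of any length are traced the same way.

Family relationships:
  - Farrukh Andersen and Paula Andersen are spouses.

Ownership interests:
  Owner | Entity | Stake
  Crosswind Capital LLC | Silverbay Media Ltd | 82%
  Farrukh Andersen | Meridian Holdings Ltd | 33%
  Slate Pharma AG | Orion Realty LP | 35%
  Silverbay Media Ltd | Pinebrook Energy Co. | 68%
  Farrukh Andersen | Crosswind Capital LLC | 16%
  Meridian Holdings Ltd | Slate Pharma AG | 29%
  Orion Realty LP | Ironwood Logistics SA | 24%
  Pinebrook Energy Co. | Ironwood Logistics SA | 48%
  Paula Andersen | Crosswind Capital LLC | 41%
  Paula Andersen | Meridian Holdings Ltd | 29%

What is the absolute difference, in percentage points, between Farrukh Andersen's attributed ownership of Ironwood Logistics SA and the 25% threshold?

By spousal attribution (R1), Farrukh Andersen is treated as also owning Paula Andersen's interest in Crosswind Capital LLC, giving 16% + 41% = 57%.
By spousal attribution (R1), Farrukh Andersen is treated as also owning Paula Andersen's interest in Meridian Holdings Ltd, giving 33% + 29% = 62%.
Chain via Crosswind Capital LLC → Silverbay Media Ltd → Pinebrook Energy Co. (R3): 57% × 82% × 68% × 48% = 15.255936% of Ironwood Logistics SA.
Chain via Meridian Holdings Ltd → Slate Pharma AG → Orion Realty LP (R3): 62% × 29% × 35% × 24% = 1.51032% of Ironwood Logistics SA.
Aggregating (R2): 15.255936% + 1.51032% = 16.766256%.
16.766256% falls short of the 25% threshold by 8.233744 percentage points.

8.233744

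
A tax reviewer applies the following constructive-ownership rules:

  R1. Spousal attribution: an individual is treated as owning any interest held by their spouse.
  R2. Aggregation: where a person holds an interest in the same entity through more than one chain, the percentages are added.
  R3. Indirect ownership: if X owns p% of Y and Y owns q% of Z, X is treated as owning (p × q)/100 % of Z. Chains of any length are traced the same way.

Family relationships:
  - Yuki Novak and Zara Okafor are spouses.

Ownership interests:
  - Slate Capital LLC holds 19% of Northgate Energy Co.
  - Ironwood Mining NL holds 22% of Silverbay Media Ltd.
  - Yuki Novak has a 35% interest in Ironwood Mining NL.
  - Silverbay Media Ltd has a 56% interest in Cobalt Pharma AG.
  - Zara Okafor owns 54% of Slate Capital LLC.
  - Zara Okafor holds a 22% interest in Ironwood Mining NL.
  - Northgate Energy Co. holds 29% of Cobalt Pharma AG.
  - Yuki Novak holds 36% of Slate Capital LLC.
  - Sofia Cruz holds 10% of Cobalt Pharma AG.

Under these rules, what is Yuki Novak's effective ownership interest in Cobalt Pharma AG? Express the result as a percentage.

11.9814%

By spousal attribution (R1), Yuki Novak is treated as also owning Zara Okafor's interest in Ironwood Mining NL, giving 35% + 22% = 57%.
By spousal attribution (R1), Yuki Novak is treated as also owning Zara Okafor's interest in Slate Capital LLC, giving 36% + 54% = 90%.
Chain via Ironwood Mining NL → Silverbay Media Ltd (R3): 57% × 22% × 56% = 7.0224% of Cobalt Pharma AG.
Chain via Slate Capital LLC → Northgate Energy Co. (R3): 90% × 19% × 29% = 4.959% of Cobalt Pharma AG.
Aggregating (R2): 7.0224% + 4.959% = 11.9814%.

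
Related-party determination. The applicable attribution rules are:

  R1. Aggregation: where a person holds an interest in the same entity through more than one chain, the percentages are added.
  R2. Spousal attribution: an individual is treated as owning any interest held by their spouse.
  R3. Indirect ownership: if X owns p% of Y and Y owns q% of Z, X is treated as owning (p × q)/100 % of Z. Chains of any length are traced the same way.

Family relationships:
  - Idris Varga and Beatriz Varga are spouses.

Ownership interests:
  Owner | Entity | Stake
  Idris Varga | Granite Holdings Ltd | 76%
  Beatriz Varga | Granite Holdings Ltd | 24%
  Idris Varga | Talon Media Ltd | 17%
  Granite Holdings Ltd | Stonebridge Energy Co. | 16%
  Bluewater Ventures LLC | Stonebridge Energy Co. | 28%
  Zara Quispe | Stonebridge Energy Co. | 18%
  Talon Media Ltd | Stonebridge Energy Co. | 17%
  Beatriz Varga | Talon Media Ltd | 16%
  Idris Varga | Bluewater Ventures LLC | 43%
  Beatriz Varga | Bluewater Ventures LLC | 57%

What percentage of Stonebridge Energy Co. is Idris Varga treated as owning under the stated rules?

49.61%

By spousal attribution (R2), Idris Varga is treated as also owning Beatriz Varga's interest in Bluewater Ventures LLC, giving 43% + 57% = 100%.
By spousal attribution (R2), Idris Varga is treated as also owning Beatriz Varga's interest in Talon Media Ltd, giving 17% + 16% = 33%.
By spousal attribution (R2), Idris Varga is treated as also owning Beatriz Varga's interest in Granite Holdings Ltd, giving 76% + 24% = 100%.
Chain via Bluewater Ventures LLC (R3): 100% × 28% = 28% of Stonebridge Energy Co.
Chain via Talon Media Ltd (R3): 33% × 17% = 5.61% of Stonebridge Energy Co.
Chain via Granite Holdings Ltd (R3): 100% × 16% = 16% of Stonebridge Energy Co.
Aggregating (R1): 28% + 5.61% + 16% = 49.61%.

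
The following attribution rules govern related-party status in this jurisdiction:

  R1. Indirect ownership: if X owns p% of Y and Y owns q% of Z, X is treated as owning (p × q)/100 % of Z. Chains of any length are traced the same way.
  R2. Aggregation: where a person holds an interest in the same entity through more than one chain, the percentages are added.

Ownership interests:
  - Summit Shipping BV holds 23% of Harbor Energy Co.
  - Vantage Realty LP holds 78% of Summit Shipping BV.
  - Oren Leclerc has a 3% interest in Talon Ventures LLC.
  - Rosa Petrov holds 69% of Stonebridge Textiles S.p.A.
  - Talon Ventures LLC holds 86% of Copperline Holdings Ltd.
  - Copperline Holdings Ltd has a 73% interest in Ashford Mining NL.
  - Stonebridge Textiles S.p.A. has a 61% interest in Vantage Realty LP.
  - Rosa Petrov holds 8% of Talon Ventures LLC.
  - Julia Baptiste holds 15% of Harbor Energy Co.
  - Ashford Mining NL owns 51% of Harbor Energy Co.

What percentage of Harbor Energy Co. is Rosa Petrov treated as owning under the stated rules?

Chain via Talon Ventures LLC → Copperline Holdings Ltd → Ashford Mining NL (R1): 8% × 86% × 73% × 51% = 2.561424% of Harbor Energy Co.
Chain via Stonebridge Textiles S.p.A. → Vantage Realty LP → Summit Shipping BV (R1): 69% × 61% × 78% × 23% = 7.550946% of Harbor Energy Co.
Aggregating (R2): 2.561424% + 7.550946% = 10.11237%.

10.11237%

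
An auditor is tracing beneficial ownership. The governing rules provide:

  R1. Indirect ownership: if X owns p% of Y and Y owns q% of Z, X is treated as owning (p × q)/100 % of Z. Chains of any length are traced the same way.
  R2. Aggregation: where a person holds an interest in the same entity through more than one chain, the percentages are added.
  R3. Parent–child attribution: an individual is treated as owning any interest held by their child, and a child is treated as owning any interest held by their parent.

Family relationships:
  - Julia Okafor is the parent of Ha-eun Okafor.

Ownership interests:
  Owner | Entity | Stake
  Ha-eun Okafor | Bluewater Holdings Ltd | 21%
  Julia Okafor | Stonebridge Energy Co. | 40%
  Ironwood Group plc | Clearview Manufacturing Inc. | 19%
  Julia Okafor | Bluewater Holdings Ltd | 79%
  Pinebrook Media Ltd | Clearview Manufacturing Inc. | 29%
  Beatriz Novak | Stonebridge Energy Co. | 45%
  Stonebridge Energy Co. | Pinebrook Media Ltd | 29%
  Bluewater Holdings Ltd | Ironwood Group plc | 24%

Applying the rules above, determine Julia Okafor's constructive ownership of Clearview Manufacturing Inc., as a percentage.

By parent–child attribution (R3), Julia Okafor is treated as also owning Ha-eun Okafor's interest in Bluewater Holdings Ltd, giving 79% + 21% = 100%.
Chain via Stonebridge Energy Co. → Pinebrook Media Ltd (R1): 40% × 29% × 29% = 3.364% of Clearview Manufacturing Inc.
Chain via Bluewater Holdings Ltd → Ironwood Group plc (R1): 100% × 24% × 19% = 4.56% of Clearview Manufacturing Inc.
Aggregating (R2): 3.364% + 4.56% = 7.924%.

7.924%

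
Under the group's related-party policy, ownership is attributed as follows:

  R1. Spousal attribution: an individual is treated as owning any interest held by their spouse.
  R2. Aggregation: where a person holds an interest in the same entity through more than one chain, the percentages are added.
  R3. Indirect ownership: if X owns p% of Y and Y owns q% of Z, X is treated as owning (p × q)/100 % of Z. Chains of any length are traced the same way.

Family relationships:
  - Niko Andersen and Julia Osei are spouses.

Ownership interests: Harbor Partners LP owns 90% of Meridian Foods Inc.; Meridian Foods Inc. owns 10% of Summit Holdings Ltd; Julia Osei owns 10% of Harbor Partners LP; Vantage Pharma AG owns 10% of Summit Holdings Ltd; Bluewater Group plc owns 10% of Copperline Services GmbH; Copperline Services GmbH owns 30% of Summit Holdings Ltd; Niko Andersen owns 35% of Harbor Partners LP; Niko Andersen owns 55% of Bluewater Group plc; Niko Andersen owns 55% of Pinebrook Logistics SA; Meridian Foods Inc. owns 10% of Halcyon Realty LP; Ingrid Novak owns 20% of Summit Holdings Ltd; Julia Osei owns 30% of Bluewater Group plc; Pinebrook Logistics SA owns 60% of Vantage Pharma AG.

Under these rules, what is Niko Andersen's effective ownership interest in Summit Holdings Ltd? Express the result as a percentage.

9.9%

By spousal attribution (R1), Niko Andersen is treated as also owning Julia Osei's interest in Harbor Partners LP, giving 35% + 10% = 45%.
By spousal attribution (R1), Niko Andersen is treated as also owning Julia Osei's interest in Bluewater Group plc, giving 55% + 30% = 85%.
Chain via Pinebrook Logistics SA → Vantage Pharma AG (R3): 55% × 60% × 10% = 3.3% of Summit Holdings Ltd.
Chain via Harbor Partners LP → Meridian Foods Inc. (R3): 45% × 90% × 10% = 4.05% of Summit Holdings Ltd.
Chain via Bluewater Group plc → Copperline Services GmbH (R3): 85% × 10% × 30% = 2.55% of Summit Holdings Ltd.
Aggregating (R2): 3.3% + 4.05% + 2.55% = 9.9%.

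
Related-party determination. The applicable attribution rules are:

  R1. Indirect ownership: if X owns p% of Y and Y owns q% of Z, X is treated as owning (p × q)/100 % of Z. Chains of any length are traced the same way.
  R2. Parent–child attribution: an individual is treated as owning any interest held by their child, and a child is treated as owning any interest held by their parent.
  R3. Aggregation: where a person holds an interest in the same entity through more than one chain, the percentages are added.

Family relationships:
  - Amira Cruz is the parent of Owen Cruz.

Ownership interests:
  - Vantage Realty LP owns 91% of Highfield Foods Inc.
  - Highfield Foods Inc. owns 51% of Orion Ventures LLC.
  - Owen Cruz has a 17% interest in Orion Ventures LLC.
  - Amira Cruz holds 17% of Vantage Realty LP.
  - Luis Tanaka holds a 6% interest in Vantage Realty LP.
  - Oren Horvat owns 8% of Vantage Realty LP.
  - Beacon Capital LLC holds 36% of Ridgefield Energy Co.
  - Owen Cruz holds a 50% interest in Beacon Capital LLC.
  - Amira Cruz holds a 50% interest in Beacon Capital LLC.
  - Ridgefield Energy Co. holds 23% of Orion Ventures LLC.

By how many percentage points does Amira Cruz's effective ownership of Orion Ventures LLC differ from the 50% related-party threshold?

16.8303

By parent–child attribution (R2), Amira Cruz is treated as also owning Owen Cruz's interest in Beacon Capital LLC, giving 50% + 50% = 100%.
By parent–child attribution (R2), Amira Cruz is treated as owning Owen Cruz's 17% interest in Orion Ventures LLC.
Chain via Vantage Realty LP → Highfield Foods Inc. (R1): 17% × 91% × 51% = 7.8897% of Orion Ventures LLC.
Chain via Beacon Capital LLC → Ridgefield Energy Co. (R1): 100% × 36% × 23% = 8.28% of Orion Ventures LLC.
Direct interest in Orion Ventures LLC: 17%.
Aggregating (R3): 7.8897% + 8.28% + 17% = 33.1697%.
33.1697% falls short of the 50% threshold by 16.8303 percentage points.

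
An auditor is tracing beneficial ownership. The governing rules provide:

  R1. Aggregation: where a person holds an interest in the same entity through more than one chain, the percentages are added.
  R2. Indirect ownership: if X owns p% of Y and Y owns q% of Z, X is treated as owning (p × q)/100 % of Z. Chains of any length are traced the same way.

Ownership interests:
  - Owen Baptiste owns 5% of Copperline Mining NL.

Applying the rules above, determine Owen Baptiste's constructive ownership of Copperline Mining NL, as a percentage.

Direct interest in Copperline Mining NL: 5%.

5%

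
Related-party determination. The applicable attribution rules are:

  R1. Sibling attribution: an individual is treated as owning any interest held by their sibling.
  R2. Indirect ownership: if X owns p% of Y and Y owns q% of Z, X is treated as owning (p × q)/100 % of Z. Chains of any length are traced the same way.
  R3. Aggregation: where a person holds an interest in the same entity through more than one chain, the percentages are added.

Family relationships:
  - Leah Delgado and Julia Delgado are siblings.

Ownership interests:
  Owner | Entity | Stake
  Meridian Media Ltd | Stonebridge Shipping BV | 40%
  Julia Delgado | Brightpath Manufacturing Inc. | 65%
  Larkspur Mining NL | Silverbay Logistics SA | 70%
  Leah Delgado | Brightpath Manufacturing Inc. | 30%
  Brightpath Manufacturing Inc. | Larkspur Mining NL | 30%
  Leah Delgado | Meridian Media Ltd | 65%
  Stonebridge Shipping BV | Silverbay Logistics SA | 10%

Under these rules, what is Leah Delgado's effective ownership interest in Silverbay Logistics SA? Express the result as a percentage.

22.55%

By sibling attribution (R1), Leah Delgado is treated as also owning Julia Delgado's interest in Brightpath Manufacturing Inc, giving 30% + 65% = 95%.
Chain via Meridian Media Ltd → Stonebridge Shipping BV (R2): 65% × 40% × 10% = 2.6% of Silverbay Logistics SA.
Chain via Brightpath Manufacturing Inc. → Larkspur Mining NL (R2): 95% × 30% × 70% = 19.95% of Silverbay Logistics SA.
Aggregating (R3): 2.6% + 19.95% = 22.55%.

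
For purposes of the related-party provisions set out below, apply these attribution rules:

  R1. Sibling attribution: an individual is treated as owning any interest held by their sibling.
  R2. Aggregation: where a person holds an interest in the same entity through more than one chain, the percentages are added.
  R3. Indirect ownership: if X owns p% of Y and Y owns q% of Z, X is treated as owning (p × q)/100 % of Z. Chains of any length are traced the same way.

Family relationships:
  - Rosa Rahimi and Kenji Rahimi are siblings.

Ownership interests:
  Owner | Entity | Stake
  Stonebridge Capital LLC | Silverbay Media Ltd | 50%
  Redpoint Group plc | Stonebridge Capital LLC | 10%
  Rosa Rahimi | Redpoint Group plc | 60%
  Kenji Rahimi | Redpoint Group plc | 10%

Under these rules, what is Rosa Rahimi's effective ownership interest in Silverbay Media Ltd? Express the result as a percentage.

3.5%

By sibling attribution (R1), Rosa Rahimi is treated as also owning Kenji Rahimi's interest in Redpoint Group plc, giving 60% + 10% = 70%.
Chain via Redpoint Group plc → Stonebridge Capital LLC (R3): 70% × 10% × 50% = 3.5% of Silverbay Media Ltd.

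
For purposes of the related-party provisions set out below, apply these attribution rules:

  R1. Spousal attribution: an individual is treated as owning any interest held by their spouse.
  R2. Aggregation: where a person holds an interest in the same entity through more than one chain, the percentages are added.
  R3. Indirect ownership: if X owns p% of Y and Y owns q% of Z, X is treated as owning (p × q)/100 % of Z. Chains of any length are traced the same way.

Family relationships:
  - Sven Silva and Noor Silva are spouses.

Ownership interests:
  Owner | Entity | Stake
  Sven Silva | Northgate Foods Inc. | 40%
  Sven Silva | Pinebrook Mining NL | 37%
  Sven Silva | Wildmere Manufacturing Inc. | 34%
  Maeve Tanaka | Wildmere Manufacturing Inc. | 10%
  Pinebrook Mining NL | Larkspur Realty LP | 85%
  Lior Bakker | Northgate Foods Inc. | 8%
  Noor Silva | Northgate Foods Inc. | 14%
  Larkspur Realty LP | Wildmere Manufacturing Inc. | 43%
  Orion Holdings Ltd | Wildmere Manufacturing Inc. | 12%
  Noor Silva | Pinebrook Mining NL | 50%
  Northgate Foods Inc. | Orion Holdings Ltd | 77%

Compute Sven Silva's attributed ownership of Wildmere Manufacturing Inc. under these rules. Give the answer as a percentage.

By spousal attribution (R1), Sven Silva is treated as also owning Noor Silva's interest in Northgate Foods Inc, giving 40% + 14% = 54%.
By spousal attribution (R1), Sven Silva is treated as also owning Noor Silva's interest in Pinebrook Mining NL, giving 37% + 50% = 87%.
Chain via Northgate Foods Inc. → Orion Holdings Ltd (R3): 54% × 77% × 12% = 4.9896% of Wildmere Manufacturing Inc.
Chain via Pinebrook Mining NL → Larkspur Realty LP (R3): 87% × 85% × 43% = 31.7985% of Wildmere Manufacturing Inc.
Direct interest in Wildmere Manufacturing Inc: 34%.
Aggregating (R2): 4.9896% + 31.7985% + 34% = 70.7881%.

70.7881%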